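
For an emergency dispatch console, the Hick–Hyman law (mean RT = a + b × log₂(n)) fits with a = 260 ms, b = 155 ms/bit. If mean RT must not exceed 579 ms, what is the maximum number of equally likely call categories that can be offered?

Set 260 + 155·log₂ n ≤ 579 → log₂ n ≤ (579 − 260)/155 = 2.0581.
So n ≤ 2^2.0581 = 4.164; the largest integer n is 4.

4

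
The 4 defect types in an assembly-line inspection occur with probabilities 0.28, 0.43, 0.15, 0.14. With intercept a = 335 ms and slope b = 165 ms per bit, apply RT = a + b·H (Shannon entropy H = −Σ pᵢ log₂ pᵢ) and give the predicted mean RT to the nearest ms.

639 ms

H = 0.28·log₂(1/0.28) + 0.43·log₂(1/0.43) + 0.15·log₂(1/0.15) + 0.14·log₂(1/0.14) = 1.8454 bits.
RT = 335 + 165 × 1.8454 = 639.50 ms.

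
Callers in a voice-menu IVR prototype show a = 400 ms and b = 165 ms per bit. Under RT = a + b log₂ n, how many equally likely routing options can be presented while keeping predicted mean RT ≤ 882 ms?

7

Information budget: (882 − 400)/165 = 2.9212 bits, so n ≤ 2^2.9212 = 7.575 → at most 7.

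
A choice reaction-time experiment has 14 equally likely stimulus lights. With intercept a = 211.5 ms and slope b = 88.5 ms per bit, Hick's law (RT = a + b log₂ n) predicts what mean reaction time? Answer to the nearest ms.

548 ms

log₂(14) = 3.8074 bits, so RT = 211.5 + 88.5 × 3.8074 ≈ 548.451 ms.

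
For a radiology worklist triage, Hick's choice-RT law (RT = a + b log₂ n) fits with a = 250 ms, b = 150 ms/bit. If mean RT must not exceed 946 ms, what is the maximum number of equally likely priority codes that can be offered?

24

Set 250 + 150·log₂ n ≤ 946 → log₂ n ≤ (946 − 250)/150 = 4.6400.
So n ≤ 2^4.6400 = 24.933; the largest integer n is 24.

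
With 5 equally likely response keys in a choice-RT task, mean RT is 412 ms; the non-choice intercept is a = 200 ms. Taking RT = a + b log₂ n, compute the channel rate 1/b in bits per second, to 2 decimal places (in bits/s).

Choice component = 412 − 200 = 212 ms over log₂(5) = 2.3219 bits.
b = 212 / 2.3219 = 91.303 ms/bit, so 1/b = 10.952 bits/s.

10.95 bits/s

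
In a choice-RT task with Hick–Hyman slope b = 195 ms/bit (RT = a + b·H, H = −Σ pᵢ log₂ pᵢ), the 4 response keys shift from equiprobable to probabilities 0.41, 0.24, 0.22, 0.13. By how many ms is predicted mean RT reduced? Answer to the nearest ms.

Equiprobable entropy H₀ = log₂ 4 = 2.0000 bits.
Skewed entropy H = −Σ pᵢ log₂ pᵢ = 1.8847 bits.
ΔRT = b·(H₀ − H) = 195 × 0.1153 = 22.48 ms.

22 ms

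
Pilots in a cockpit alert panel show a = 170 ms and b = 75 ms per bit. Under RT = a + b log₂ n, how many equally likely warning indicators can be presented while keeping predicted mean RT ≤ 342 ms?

4

75·log₂ n ≤ 342 − 170 = 172, giving log₂ n ≤ 2.2933 and n ≤ 4.902. The largest whole number is 4.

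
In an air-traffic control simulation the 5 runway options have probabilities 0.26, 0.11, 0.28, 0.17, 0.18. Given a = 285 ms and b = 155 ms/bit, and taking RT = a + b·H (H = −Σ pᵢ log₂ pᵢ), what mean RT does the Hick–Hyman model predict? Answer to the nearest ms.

Entropy contributions −pᵢ log₂ pᵢ: 0.5053, 0.3503, 0.5142, 0.4346, 0.4453; sum H = 2.2497 bits.
RT = a + bH = 285 + 155·2.2497 = 633.70 ms.

634 ms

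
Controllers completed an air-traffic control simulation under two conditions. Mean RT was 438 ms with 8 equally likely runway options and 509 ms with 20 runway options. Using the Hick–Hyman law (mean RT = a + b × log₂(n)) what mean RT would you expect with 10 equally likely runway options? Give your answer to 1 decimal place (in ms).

Fit slope and intercept:
  b = (509 − 438) / (log₂ 20 − log₂ 8) = 71 / (4.3219 − 3) = 53.709 ms/bit
  a = 438 − 53.709 × 3 = 276.872 ms
Then RT(10) = 276.872 + 53.709 × log₂ 10 = 276.872 + 53.709 × 3.3219 ≈ 455.291 ms.

455.3 ms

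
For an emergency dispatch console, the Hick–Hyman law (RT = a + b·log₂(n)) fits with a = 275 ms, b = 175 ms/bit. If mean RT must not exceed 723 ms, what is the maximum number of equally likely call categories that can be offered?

Set 275 + 175·log₂ n ≤ 723 → log₂ n ≤ (723 − 275)/175 = 2.5600.
So n ≤ 2^2.5600 = 5.897; the largest integer n is 5.

5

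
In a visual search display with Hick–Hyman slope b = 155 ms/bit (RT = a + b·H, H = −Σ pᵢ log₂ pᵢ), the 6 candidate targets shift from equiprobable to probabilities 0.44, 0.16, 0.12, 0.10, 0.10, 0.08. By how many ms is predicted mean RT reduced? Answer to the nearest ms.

49 ms

Equiprobable entropy H₀ = log₂ 6 = 2.5850 bits.
Skewed entropy H = −Σ pᵢ log₂ pᵢ = 2.2671 bits.
ΔRT = b·(H₀ − H) = 155 × 0.3178 = 49.26 ms.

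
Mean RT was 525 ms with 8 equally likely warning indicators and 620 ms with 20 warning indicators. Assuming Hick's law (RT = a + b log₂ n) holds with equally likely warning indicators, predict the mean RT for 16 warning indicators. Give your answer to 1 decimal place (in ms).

With log₂ n on the abscissa the relation is linear; from the two conditions:
  b = (620 − 525) / (log₂ 20 − log₂ 8) = 95 / (4.3219 − 3) = 71.865 ms/bit
  a = 525 − 71.865 × 3 = 309.406 ms
Then RT(16) = 309.406 + 71.865 × log₂ 16 = 309.406 + 71.865 × 4 ≈ 596.865 ms.

596.9 ms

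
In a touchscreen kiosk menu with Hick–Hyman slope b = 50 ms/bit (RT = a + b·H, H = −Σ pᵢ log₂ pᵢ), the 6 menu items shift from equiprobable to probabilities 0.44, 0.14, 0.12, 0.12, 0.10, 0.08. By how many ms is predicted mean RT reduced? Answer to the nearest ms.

Equiprobable entropy H₀ = log₂ 6 = 2.5850 bits.
Skewed entropy H = −Σ pᵢ log₂ pᵢ = 2.2761 bits.
ΔRT = b·(H₀ − H) = 50 × 0.3089 = 15.44 ms.

15 ms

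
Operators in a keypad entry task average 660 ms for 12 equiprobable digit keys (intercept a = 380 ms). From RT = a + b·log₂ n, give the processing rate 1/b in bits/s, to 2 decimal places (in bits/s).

12.80 bits/s

b = (660 − 380)/log₂ 12 = 280/3.5850 = 78.104 ms per bit = 0.07810 s/bit; the reciprocal is 12.803 bits/s.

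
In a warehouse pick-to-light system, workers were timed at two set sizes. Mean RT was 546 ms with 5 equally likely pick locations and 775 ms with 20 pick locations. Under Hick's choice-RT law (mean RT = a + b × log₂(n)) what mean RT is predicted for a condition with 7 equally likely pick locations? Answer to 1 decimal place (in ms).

601.6 ms

RT is linear in log₂ n, so two points fix the line:
  b = (775 − 546) / (log₂ 20 − log₂ 5) = 229 / (4.3219 − 2.3219) = 114.500 ms/bit
  a = 546 − 114.500 × 2.3219 = 280.139 ms
Then RT(7) = 280.139 + 114.500 × log₂ 7 = 280.139 + 114.500 × 2.8074 ≈ 601.581 ms.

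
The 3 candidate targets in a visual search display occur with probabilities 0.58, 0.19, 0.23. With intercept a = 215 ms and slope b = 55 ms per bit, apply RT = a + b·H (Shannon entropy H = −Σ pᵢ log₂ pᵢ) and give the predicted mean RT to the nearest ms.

292 ms

H = 0.58·log₂(1/0.58) + 0.19·log₂(1/0.19) + 0.23·log₂(1/0.23) = 1.3987 bits.
RT = 215 + 55 × 1.3987 = 291.93 ms.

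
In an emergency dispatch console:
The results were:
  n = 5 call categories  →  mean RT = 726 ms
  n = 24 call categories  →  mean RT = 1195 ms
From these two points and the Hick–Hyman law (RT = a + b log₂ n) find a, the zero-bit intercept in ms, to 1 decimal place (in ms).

244.8 ms

The slope on a log₂ axis is (1195 − 726) / (4.5850 − 2.3219) = 207.244 ms/bit.
a = RT₁ − b·log₂ n₁ = 726 − 207.244 × 2.3219 = 244.795 ms.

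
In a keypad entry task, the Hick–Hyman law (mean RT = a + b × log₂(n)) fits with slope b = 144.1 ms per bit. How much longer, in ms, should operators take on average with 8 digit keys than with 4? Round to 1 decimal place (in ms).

Only the slope matters, since a is common to both: ΔRT = b·log₂(n₂/n₁).
log₂(8) − log₂(4) = log₂(8/4) = log₂(2) = 1.
ΔRT = 144.1 × 1.0000 = 144.100 ms.

144.1 ms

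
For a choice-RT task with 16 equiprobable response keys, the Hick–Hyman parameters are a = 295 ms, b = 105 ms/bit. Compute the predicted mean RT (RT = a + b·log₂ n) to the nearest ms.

log₂(16) = 4 bits, so RT = 295 + 105 × 4 ≈ 715.000 ms.

715 ms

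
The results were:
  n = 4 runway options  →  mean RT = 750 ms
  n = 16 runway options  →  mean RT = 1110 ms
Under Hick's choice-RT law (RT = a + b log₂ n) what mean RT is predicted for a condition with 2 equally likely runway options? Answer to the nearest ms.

570 ms

With log₂ n on the abscissa the relation is linear; from the two conditions:
  b = (1110 − 750) / (log₂ 16 − log₂ 4) = 360 / (4 − 2) = 180 ms/bit
  a = 750 − 180 × 2 = 390 ms
Then RT(2) = 390 + 180 × log₂ 2 = 390 + 180 × 1 ≈ 570.000 ms.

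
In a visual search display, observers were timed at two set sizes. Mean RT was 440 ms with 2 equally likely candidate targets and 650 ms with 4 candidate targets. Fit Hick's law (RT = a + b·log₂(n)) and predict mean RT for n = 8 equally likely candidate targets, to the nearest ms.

With log₂ n on the abscissa the relation is linear; from the two conditions:
  b = (650 − 440) / (log₂ 4 − log₂ 2) = 210 / (2 − 1) = 210 ms/bit
  a = 440 − 210 × 1 = 230 ms
Then RT(8) = 230 + 210 × log₂ 8 = 230 + 210 × 3 ≈ 860.000 ms.

860 ms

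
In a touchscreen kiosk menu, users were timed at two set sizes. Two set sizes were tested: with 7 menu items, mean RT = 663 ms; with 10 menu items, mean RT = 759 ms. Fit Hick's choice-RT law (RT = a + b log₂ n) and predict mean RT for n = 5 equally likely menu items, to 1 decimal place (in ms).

572.4 ms

RT is linear in log₂ n, so two points fix the line:
  b = (759 − 663) / (log₂ 10 − log₂ 7) = 96 / (3.3219 − 2.8074) = 186.562 ms/bit
  a = 663 − 186.562 × 2.8074 = 139.253 ms
Then RT(5) = 139.253 + 186.562 × log₂ 5 = 139.253 + 186.562 × 2.3219 ≈ 572.438 ms.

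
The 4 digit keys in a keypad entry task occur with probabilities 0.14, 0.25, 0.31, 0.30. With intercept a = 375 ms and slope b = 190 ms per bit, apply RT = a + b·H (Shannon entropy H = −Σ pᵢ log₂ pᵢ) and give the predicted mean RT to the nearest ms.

Entropy contributions −pᵢ log₂ pᵢ: 0.3971, 0.5000, 0.5238, 0.5211; sum H = 1.9420 bits.
RT = a + bH = 375 + 190·1.9420 = 743.98 ms.

744 ms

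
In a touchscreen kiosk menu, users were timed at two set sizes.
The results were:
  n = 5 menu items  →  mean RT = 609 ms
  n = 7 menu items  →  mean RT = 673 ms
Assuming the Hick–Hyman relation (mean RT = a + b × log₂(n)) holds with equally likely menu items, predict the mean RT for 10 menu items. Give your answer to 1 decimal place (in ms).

RT is linear in log₂ n, so two points fix the line:
  b = (673 − 609) / (log₂ 7 − log₂ 5) = 64 / (2.8074 − 2.3219) = 131.843 ms/bit
  a = 609 − 131.843 × 2.3219 = 302.871 ms
Then RT(10) = 302.871 + 131.843 × log₂ 10 = 302.871 + 131.843 × 3.3219 ≈ 740.843 ms.

740.8 ms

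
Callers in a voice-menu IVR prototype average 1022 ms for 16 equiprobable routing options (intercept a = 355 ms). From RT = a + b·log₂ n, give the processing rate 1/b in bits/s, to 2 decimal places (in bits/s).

6.00 bits/s

b = (1022 − 355)/log₂ 16 = 667/4 = 166.750 ms per bit = 0.16675 s/bit; the reciprocal is 5.997 bits/s.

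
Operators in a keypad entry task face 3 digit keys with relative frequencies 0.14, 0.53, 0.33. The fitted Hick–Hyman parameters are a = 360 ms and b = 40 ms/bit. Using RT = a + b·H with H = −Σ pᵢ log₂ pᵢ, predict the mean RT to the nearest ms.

H = 0.14·log₂(1/0.14) + 0.53·log₂(1/0.53) + 0.33·log₂(1/0.33) = 1.4104 bits.
RT = 360 + 40 × 1.4104 = 416.42 ms.

416 ms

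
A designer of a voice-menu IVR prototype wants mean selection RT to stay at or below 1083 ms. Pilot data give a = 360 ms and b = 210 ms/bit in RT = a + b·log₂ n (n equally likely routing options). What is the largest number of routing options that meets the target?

210·log₂ n ≤ 1083 − 360 = 723, giving log₂ n ≤ 3.4429 and n ≤ 10.874. The largest whole number is 10.

10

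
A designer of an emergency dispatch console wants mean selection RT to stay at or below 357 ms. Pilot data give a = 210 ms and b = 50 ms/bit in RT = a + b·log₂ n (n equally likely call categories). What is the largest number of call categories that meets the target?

Information budget: (357 − 210)/50 = 2.9400 bits, so n ≤ 2^2.9400 = 7.674 → at most 7.

7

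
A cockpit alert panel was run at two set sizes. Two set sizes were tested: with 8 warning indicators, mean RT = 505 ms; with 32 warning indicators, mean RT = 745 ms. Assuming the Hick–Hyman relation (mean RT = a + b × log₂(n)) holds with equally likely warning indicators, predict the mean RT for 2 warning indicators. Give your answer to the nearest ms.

265 ms

Fit slope and intercept:
  b = (745 − 505) / (log₂ 32 − log₂ 8) = 240 / (5 − 3) = 120 ms/bit
  a = 505 − 120 × 3 = 145 ms
Then RT(2) = 145 + 120 × log₂ 2 = 145 + 120 × 1 ≈ 265.000 ms.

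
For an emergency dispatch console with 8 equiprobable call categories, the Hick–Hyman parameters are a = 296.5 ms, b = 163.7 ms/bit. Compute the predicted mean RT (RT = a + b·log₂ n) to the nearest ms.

788 ms

log₂(8) = 3 bits, so RT = 296.5 + 163.7 × 3 ≈ 787.600 ms.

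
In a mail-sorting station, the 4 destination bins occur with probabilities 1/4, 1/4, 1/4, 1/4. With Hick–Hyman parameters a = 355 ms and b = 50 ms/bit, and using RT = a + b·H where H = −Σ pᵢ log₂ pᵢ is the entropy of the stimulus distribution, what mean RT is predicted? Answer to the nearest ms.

455 ms

H = −Σ pᵢ log₂ pᵢ = 0.25·2 + 0.25·2 + 0.25·2 + 0.25·2 = 2.000 bits.
RT = 355 + 50 × 2.000 = 455.00 ms.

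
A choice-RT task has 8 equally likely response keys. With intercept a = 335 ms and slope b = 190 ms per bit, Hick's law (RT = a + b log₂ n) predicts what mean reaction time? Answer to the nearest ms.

905 ms

log₂(8) = 3 bits, so RT = 335 + 190 × 3 ≈ 905.000 ms.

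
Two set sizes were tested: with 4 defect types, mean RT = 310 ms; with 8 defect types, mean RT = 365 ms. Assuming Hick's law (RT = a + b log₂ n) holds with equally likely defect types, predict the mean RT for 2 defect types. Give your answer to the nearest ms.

RT is linear in log₂ n, so two points fix the line:
  b = (365 − 310) / (log₂ 8 − log₂ 4) = 55 / (3 − 2) = 55 ms/bit
  a = 310 − 55 × 2 = 200 ms
Then RT(2) = 200 + 55 × log₂ 2 = 200 + 55 × 1 ≈ 255.000 ms.

255 ms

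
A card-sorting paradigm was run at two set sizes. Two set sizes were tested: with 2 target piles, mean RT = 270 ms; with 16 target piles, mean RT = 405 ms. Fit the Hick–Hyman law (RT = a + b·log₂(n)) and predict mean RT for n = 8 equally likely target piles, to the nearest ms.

360 ms

Solve the two-equation system in a and b:
  b = (405 − 270) / (log₂ 16 − log₂ 2) = 135 / (4 − 1) = 45 ms/bit
  a = 270 − 45 × 1 = 225 ms
Then RT(8) = 225 + 45 × log₂ 8 = 225 + 45 × 3 ≈ 360.000 ms.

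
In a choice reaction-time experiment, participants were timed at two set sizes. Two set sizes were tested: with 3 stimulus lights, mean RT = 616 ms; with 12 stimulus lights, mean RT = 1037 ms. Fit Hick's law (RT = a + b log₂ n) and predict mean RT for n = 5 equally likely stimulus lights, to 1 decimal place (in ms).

771.1 ms

RT is linear in log₂ n, so two points fix the line:
  b = (1037 − 616) / (log₂ 12 − log₂ 3) = 421 / (3.5850 − 1.5850) = 210.500 ms/bit
  a = 616 − 210.500 × 1.5850 = 282.365 ms
Then RT(5) = 282.365 + 210.500 × log₂ 5 = 282.365 + 210.500 × 2.3219 ≈ 771.131 ms.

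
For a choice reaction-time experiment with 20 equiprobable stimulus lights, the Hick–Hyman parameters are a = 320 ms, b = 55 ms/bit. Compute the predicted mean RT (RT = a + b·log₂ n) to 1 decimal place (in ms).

log₂(20) = 4.3219 bits, so RT = 320 + 55 × 4.3219 ≈ 557.706 ms.

557.7 ms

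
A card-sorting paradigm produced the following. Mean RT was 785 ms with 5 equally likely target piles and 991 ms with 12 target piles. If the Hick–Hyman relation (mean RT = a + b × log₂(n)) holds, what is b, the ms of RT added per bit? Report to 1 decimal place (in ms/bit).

163.1 ms/bit

b = (RT₂ − RT₁)/(log₂ n₂ − log₂ n₁) = (991 − 785)/(3.5850 − 2.3219) = 163.099 ms/bit.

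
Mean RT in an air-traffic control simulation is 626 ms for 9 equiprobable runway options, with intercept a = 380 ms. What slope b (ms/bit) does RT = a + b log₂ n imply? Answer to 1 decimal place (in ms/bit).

log₂(9) = 3.1699 bits.
b = (RT − a)/log₂ n = (626 − 380) / 3.1699 = 77.604 ms/bit.

77.6 ms/bit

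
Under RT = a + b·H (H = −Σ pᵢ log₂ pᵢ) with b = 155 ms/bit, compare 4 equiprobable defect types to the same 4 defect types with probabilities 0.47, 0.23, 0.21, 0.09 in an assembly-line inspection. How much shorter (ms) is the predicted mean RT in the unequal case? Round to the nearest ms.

Equiprobable entropy H₀ = log₂ 4 = 2.0000 bits.
Skewed entropy H = −Σ pᵢ log₂ pᵢ = 1.7851 bits.
ΔRT = b·(H₀ − H) = 155 × 0.2149 = 33.31 ms.

33 ms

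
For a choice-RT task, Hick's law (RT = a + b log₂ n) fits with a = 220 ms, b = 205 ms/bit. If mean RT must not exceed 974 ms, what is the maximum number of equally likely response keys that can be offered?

Set 220 + 205·log₂ n ≤ 974 → log₂ n ≤ (974 − 220)/205 = 3.6780.
So n ≤ 2^3.6780 = 12.800; the largest integer n is 12.

12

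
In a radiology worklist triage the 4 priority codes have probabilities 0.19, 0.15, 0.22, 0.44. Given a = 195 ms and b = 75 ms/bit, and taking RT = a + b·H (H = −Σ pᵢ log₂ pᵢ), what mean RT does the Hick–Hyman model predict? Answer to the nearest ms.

Entropy contributions −pᵢ log₂ pᵢ: 0.4552, 0.4105, 0.4806, 0.5211; sum H = 1.8675 bits.
RT = a + bH = 195 + 75·1.8675 = 335.06 ms.

335 ms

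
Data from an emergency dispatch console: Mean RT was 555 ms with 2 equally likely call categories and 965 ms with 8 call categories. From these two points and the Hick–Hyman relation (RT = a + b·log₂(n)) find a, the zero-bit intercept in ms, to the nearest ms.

The slope on a log₂ axis is (965 − 555) / (3 − 1) = 205 ms/bit.
a = RT₁ − b·log₂ n₁ = 555 − 205 × 1 = 350.000 ms.

350 ms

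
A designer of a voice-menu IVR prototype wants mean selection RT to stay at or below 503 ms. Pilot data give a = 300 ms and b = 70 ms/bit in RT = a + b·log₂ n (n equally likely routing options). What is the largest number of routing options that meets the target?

Set 300 + 70·log₂ n ≤ 503 → log₂ n ≤ (503 − 300)/70 = 2.9000.
So n ≤ 2^2.9000 = 7.464; the largest integer n is 7.

7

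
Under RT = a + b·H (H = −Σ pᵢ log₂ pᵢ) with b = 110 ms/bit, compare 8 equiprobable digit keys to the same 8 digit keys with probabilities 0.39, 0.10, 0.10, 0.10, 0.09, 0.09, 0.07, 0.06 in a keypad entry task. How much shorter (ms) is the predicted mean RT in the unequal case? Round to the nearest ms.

37 ms

The RT saving is b·ΔH. Equiprobable H₀ = log₂(8) = 3.0000 bits; with the given probabilities H = 2.6638 bits.
b·(H₀ − H) = 110 × (3.0000 − 2.6638) = 36.99 ms.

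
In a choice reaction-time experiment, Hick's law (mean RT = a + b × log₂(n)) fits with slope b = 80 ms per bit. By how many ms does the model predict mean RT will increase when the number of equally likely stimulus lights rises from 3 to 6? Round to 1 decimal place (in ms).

Only the slope matters, since a is common to both: ΔRT = b·log₂(n₂/n₁).
log₂(6) − log₂(3) = log₂(6/3) = log₂(2) = 1.
ΔRT = 80 × 1.0000 = 80.000 ms.

80.0 ms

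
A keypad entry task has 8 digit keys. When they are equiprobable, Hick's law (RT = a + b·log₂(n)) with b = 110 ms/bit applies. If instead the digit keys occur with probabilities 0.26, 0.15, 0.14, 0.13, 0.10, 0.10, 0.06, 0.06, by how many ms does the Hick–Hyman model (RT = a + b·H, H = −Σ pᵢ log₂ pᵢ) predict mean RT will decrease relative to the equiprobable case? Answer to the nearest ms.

17 ms

Equiprobable entropy H₀ = log₂ 8 = 3.0000 bits.
Skewed entropy H = −Σ pᵢ log₂ pᵢ = 2.8470 bits.
ΔRT = b·(H₀ − H) = 110 × 0.1530 = 16.83 ms.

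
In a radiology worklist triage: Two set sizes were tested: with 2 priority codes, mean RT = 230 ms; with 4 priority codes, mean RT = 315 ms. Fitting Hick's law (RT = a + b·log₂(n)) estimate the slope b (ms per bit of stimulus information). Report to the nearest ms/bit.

85 ms/bit

The slope on a log₂ axis is (315 − 230) / (2 − 1) = 85 ms/bit.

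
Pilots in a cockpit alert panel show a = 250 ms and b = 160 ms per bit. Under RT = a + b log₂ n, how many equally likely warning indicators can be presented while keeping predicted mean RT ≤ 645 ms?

5

160·log₂ n ≤ 645 − 250 = 395, giving log₂ n ≤ 2.4688 and n ≤ 5.536. The largest whole number is 5.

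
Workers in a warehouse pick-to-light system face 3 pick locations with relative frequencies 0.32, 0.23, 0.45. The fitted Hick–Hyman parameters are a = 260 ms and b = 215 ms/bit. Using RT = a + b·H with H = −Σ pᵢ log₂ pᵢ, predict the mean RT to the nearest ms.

H = 0.32·log₂(1/0.32) + 0.23·log₂(1/0.23) + 0.45·log₂(1/0.45) = 1.5321 bits.
RT = 260 + 215 × 1.5321 = 589.40 ms.

589 ms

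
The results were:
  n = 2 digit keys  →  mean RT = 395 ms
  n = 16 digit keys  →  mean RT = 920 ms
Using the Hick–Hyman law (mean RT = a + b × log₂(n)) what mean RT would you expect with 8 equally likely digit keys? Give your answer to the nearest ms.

745 ms

Solve the two-equation system in a and b:
  b = (920 − 395) / (log₂ 16 − log₂ 2) = 525 / (4 − 1) = 175 ms/bit
  a = 395 − 175 × 1 = 220 ms
Then RT(8) = 220 + 175 × log₂ 8 = 220 + 175 × 3 ≈ 745.000 ms.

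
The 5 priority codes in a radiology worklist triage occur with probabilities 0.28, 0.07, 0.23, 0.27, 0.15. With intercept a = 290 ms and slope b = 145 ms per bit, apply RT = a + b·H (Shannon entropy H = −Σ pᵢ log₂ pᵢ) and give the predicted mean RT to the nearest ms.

H = 0.28·log₂(1/0.28) + 0.07·log₂(1/0.07) + 0.23·log₂(1/0.23) + 0.27·log₂(1/0.27) + 0.15·log₂(1/0.15) = 2.1910 bits.
RT = 290 + 145 × 2.1910 = 607.70 ms.

608 ms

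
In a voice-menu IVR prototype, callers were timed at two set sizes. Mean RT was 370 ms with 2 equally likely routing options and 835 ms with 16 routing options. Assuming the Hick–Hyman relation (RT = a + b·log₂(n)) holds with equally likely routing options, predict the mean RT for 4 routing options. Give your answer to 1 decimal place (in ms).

525.0 ms

Solve the two-equation system in a and b:
  b = (835 − 370) / (log₂ 16 − log₂ 2) = 465 / (4 − 1) = 155.000 ms/bit
  a = 370 − 155.000 × 1 = 215.000 ms
Then RT(4) = 215.000 + 155.000 × log₂ 4 = 215.000 + 155.000 × 2 ≈ 525.000 ms.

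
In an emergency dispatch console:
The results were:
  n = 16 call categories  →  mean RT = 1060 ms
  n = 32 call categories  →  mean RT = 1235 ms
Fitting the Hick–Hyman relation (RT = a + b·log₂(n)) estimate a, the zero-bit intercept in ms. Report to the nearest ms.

360 ms

b = (RT₂ − RT₁)/(log₂ n₂ − log₂ n₁) = (1235 − 1060)/(5 − 4) = 175 ms/bit.
a = RT₁ − b·log₂ n₁ = 1060 − 175 × 4 = 360.000 ms.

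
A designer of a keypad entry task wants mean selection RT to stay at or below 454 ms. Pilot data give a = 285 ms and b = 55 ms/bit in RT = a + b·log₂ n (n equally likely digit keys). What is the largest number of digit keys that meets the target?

8

Set 285 + 55·log₂ n ≤ 454 → log₂ n ≤ (454 − 285)/55 = 3.0727.
So n ≤ 2^3.0727 = 8.414; the largest integer n is 8.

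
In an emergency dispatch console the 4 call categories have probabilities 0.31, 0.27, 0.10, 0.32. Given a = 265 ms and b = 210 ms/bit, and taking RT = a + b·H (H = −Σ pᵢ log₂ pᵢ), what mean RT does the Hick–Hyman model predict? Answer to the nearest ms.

662 ms

Entropy contributions −pᵢ log₂ pᵢ: 0.5238, 0.5100, 0.3322, 0.5260; sum H = 1.8920 bits.
RT = a + bH = 265 + 210·1.8920 = 662.33 ms.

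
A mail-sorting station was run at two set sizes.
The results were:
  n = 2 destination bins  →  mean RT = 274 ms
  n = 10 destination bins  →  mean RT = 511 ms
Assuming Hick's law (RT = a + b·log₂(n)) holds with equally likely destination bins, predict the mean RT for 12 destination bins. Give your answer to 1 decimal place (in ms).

With log₂ n on the abscissa the relation is linear; from the two conditions:
  b = (511 − 274) / (log₂ 10 − log₂ 2) = 237 / (3.3219 − 1) = 102.070 ms/bit
  a = 274 − 102.070 × 1 = 171.930 ms
Then RT(12) = 171.930 + 102.070 × log₂ 12 = 171.930 + 102.070 × 3.5850 ≈ 537.848 ms.

537.8 ms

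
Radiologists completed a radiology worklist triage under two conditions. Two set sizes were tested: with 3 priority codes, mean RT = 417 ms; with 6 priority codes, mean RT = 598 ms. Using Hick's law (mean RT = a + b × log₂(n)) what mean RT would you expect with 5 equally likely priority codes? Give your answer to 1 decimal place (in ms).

RT is linear in log₂ n, so two points fix the line:
  b = (598 − 417) / (log₂ 6 − log₂ 3) = 181 / (2.5850 − 1.5850) = 181.000 ms/bit
  a = 417 − 181.000 × 1.5850 = 130.122 ms
Then RT(5) = 130.122 + 181.000 × log₂ 5 = 130.122 + 181.000 × 2.3219 ≈ 550.391 ms.

550.4 ms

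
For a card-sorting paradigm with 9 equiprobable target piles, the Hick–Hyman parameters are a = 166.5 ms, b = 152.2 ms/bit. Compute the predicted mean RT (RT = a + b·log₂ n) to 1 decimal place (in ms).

log₂(9) = 3.1699 bits, so RT = 166.5 + 152.2 × 3.1699 ≈ 648.963 ms.

649.0 ms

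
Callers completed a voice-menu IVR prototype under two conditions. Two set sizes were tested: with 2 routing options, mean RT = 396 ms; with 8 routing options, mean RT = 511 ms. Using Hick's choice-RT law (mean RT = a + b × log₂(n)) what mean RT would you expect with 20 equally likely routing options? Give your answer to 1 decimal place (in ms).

RT is linear in log₂ n, so two points fix the line:
  b = (511 − 396) / (log₂ 8 − log₂ 2) = 115 / (3 − 1) = 57.500 ms/bit
  a = 396 − 57.500 × 1 = 338.500 ms
Then RT(20) = 338.500 + 57.500 × log₂ 20 = 338.500 + 57.500 × 4.3219 ≈ 587.011 ms.

587.0 ms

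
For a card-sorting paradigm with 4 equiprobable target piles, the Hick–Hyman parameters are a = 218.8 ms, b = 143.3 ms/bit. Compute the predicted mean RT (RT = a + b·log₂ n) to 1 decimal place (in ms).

505.4 ms

log₂(4) = 2 bits, so RT = 218.8 + 143.3 × 2 ≈ 505.400 ms.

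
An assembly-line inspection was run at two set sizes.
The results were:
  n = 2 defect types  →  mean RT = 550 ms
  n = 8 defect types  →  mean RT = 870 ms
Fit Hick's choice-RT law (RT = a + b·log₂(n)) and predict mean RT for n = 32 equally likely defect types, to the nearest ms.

Solve the two-equation system in a and b:
  b = (870 − 550) / (log₂ 8 − log₂ 2) = 320 / (3 − 1) = 160 ms/bit
  a = 550 − 160 × 1 = 390 ms
Then RT(32) = 390 + 160 × log₂ 32 = 390 + 160 × 5 ≈ 1190.000 ms.

1190 ms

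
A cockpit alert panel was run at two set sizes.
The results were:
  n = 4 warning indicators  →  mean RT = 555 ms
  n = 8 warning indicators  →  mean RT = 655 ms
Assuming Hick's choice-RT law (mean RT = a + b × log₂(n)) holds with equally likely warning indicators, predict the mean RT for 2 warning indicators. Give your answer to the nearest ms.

455 ms

With log₂ n on the abscissa the relation is linear; from the two conditions:
  b = (655 − 555) / (log₂ 8 − log₂ 4) = 100 / (3 − 2) = 100 ms/bit
  a = 555 − 100 × 2 = 355 ms
Then RT(2) = 355 + 100 × log₂ 2 = 355 + 100 × 1 ≈ 455.000 ms.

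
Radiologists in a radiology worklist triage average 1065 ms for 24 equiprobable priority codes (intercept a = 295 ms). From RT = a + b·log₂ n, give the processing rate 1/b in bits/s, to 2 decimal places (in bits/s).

5.95 bits/s

b = (1065 − 295)/log₂ 24 = 770/4.5850 = 167.940 ms per bit = 0.16794 s/bit; the reciprocal is 5.954 bits/s.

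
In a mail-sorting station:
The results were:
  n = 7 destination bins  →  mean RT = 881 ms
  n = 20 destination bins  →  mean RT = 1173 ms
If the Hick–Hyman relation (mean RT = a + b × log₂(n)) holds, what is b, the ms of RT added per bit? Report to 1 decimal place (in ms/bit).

192.8 ms/bit

Slope: b = (1173 − 881) / (log₂ 20 − log₂ 7) = 292/1.5146 = 192.794 ms/bit.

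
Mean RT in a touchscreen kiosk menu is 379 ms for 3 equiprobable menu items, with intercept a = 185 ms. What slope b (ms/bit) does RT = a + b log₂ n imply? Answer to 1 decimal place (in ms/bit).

b = (379 − 185) / log₂(3) = 194 / 1.5850 = 122.400 ms/bit.

122.4 ms/bit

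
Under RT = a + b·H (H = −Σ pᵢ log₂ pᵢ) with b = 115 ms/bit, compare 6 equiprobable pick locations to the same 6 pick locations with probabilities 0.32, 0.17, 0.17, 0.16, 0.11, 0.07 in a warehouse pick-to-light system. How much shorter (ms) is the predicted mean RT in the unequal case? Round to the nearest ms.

17 ms

The RT saving is b·ΔH. Equiprobable H₀ = log₂(6) = 2.5850 bits; with the given probabilities H = 2.4371 bits.
b·(H₀ − H) = 115 × (2.5850 − 2.4371) = 17.01 ms.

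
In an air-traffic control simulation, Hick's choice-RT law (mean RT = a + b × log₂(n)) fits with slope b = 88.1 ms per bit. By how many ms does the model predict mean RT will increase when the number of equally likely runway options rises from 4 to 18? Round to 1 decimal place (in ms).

191.2 ms

The intercept a cancels: ΔRT = b·(log₂ n₂ − log₂ n₁) = b·log₂(n₂/n₁).
log₂(18) − log₂(4) = 4.1699 − 2 = 2.1699.
ΔRT = 88.1 × 2.1699 = 191.170 ms.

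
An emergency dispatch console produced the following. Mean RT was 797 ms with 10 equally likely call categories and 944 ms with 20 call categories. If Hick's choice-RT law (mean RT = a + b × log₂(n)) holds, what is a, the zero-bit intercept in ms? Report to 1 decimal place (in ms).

b = (RT₂ − RT₁)/(log₂ n₂ − log₂ n₁) = (944 − 797)/(4.3219 − 3.3219) = 147.000 ms/bit.
a = RT₁ − b·log₂ n₁ = 797 − 147.000 × 3.3219 = 308.677 ms.

308.7 ms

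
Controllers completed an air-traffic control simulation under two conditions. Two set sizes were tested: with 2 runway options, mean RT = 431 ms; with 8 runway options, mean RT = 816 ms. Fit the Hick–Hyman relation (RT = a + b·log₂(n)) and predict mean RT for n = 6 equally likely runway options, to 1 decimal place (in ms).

With log₂ n on the abscissa the relation is linear; from the two conditions:
  b = (816 − 431) / (log₂ 8 − log₂ 2) = 385 / (3 − 1) = 192.500 ms/bit
  a = 431 − 192.500 × 1 = 238.500 ms
Then RT(6) = 238.500 + 192.500 × log₂ 6 = 238.500 + 192.500 × 2.5850 ≈ 736.105 ms.

736.1 ms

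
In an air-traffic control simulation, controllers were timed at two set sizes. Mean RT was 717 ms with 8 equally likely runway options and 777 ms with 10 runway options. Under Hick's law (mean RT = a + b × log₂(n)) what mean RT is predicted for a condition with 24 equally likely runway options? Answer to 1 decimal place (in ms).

1012.4 ms

Fit slope and intercept:
  b = (777 − 717) / (log₂ 10 − log₂ 8) = 60 / (3.3219 − 3) = 186.377 ms/bit
  a = 717 − 186.377 × 3 = 157.869 ms
Then RT(24) = 157.869 + 186.377 × log₂ 24 = 157.869 + 186.377 × 4.5850 ≈ 1012.401 ms.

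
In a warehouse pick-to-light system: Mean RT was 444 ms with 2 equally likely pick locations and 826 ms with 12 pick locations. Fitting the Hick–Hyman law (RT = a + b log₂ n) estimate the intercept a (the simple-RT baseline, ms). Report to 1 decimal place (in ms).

296.2 ms

b = (RT₂ − RT₁)/(log₂ n₂ − log₂ n₁) = (826 − 444)/(3.5850 − 1) = 147.778 ms/bit.
a = RT₁ − b·log₂ n₁ = 444 − 147.778 × 1 = 296.222 ms.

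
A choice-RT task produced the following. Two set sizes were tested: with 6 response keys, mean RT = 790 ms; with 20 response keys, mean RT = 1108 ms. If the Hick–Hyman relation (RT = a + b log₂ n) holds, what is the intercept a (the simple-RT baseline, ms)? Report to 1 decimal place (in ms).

Slope: b = (1108 − 790) / (log₂ 20 − log₂ 6) = 318/1.7370 = 183.078 ms/bit.
a = RT₁ − b·log₂ n₁ = 790 − 183.078 × 2.5850 = 316.751 ms.

316.8 ms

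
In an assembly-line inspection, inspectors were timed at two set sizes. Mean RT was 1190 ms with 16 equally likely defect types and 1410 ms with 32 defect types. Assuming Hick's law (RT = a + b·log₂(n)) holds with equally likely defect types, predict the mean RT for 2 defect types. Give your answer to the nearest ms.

530 ms

Solve the two-equation system in a and b:
  b = (1410 − 1190) / (log₂ 32 − log₂ 16) = 220 / (5 − 4) = 220 ms/bit
  a = 1190 − 220 × 4 = 310 ms
Then RT(2) = 310 + 220 × log₂ 2 = 310 + 220 × 1 ≈ 530.000 ms.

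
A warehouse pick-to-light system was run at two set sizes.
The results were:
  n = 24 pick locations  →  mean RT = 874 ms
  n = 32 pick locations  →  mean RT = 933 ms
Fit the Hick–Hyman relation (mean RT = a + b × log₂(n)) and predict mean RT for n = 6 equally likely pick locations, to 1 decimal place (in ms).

Fit slope and intercept:
  b = (933 − 874) / (log₂ 32 − log₂ 24) = 59 / (5 − 4.5850) = 142.156 ms/bit
  a = 874 − 142.156 × 4.5850 = 222.221 ms
Then RT(6) = 222.221 + 142.156 × log₂ 6 = 222.221 + 142.156 × 2.5850 ≈ 589.688 ms.

589.7 ms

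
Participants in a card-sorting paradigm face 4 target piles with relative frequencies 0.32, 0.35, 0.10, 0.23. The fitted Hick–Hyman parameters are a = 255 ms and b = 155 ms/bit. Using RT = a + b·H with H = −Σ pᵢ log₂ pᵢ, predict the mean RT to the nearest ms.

546 ms

H = 0.32·log₂(1/0.32) + 0.35·log₂(1/0.35) + 0.10·log₂(1/0.10) + 0.23·log₂(1/0.23) = 1.8760 bits.
RT = 255 + 155 × 1.8760 = 545.78 ms.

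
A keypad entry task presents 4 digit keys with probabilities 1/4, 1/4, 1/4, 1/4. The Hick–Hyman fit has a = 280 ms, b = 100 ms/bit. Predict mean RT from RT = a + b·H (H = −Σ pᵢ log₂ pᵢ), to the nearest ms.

480 ms

H = −Σ pᵢ log₂ pᵢ = 0.25·2 + 0.25·2 + 0.25·2 + 0.25·2 = 2.000 bits.
RT = 280 + 100 × 2.000 = 480.00 ms.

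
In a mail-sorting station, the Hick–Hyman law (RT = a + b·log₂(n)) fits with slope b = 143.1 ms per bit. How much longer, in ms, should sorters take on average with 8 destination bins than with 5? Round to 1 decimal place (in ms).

97.0 ms

Only the slope matters, since a is common to both: ΔRT = b·log₂(n₂/n₁).
log₂(8) − log₂(5) = 3 − 2.3219 = 0.6781.
ΔRT = 143.1 × 0.6781 = 97.032 ms.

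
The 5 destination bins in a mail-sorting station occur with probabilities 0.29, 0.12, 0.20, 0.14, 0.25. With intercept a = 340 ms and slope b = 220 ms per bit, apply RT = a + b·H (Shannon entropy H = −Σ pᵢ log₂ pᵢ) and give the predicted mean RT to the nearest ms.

Entropy contributions −pᵢ log₂ pᵢ: 0.5179, 0.3671, 0.4644, 0.3971, 0.5000; sum H = 2.2465 bits.
RT = a + bH = 340 + 220·2.2465 = 834.22 ms.

834 ms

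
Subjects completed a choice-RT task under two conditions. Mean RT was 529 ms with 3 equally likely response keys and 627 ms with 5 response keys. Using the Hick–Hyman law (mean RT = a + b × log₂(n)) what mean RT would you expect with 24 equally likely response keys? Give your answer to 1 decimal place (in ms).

Solve the two-equation system in a and b:
  b = (627 − 529) / (log₂ 5 − log₂ 3) = 98 / (2.3219 − 1.5850) = 132.978 ms/bit
  a = 529 − 132.978 × 1.5850 = 318.235 ms
Then RT(24) = 318.235 + 132.978 × log₂ 24 = 318.235 + 132.978 × 4.5850 ≈ 927.933 ms.

927.9 ms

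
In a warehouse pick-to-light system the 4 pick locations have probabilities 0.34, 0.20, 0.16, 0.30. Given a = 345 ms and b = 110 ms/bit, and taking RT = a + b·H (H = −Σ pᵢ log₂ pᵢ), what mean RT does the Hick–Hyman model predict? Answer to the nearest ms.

Entropy contributions −pᵢ log₂ pᵢ: 0.5292, 0.4644, 0.4230, 0.5211; sum H = 1.9377 bits.
RT = a + bH = 345 + 110·1.9377 = 558.14 ms.

558 ms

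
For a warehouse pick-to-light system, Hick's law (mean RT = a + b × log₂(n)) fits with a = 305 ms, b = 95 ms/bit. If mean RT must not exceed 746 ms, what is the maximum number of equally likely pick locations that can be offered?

Information budget: (746 − 305)/95 = 4.6421 bits, so n ≤ 2^4.6421 = 24.970 → at most 24.

24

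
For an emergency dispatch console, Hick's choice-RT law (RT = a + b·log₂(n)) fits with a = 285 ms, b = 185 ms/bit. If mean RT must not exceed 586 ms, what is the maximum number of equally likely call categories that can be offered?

Information budget: (586 − 285)/185 = 1.6270 bits, so n ≤ 2^1.6270 = 3.089 → at most 3.

3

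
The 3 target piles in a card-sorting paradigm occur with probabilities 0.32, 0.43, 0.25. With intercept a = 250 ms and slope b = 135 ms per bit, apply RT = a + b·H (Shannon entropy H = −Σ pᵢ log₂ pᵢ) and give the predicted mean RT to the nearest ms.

459 ms

Entropy contributions −pᵢ log₂ pᵢ: 0.5260, 0.5236, 0.5000; sum H = 1.5496 bits.
RT = a + bH = 250 + 135·1.5496 = 459.20 ms.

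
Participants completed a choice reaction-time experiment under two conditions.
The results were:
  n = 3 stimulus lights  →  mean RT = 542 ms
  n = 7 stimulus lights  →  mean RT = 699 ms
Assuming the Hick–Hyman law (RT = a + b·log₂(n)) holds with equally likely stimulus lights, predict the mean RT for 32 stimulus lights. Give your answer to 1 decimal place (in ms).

980.6 ms

RT is linear in log₂ n, so two points fix the line:
  b = (699 − 542) / (log₂ 7 − log₂ 3) = 157 / (2.8074 − 1.5850) = 128.437 ms/bit
  a = 542 − 128.437 × 1.5850 = 338.433 ms
Then RT(32) = 338.433 + 128.437 × log₂ 32 = 338.433 + 128.437 × 5 ≈ 980.616 ms.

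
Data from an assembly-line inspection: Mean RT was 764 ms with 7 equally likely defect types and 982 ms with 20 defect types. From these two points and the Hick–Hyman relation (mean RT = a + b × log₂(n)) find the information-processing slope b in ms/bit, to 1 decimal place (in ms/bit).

143.9 ms/bit

b = (RT₂ − RT₁)/(log₂ n₂ − log₂ n₁) = (982 − 764)/(4.3219 − 2.8074) = 143.935 ms/bit.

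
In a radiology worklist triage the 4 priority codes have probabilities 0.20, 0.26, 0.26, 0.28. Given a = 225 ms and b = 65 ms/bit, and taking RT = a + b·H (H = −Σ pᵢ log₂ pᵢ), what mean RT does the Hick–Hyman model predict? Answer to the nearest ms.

354 ms

Entropy contributions −pᵢ log₂ pᵢ: 0.4644, 0.5053, 0.5053, 0.5142; sum H = 1.9892 bits.
RT = a + bH = 225 + 65·1.9892 = 354.30 ms.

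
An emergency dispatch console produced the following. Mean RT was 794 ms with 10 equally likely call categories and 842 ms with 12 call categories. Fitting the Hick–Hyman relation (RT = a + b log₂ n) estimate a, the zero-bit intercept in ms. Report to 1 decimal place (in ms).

b = (RT₂ − RT₁)/(log₂ n₂ − log₂ n₁) = (842 − 794)/(3.5850 − 3.3219) = 182.486 ms/bit.
Intercept: a = 794 − 182.486·log₂(10) = 187.796 ms.

187.8 ms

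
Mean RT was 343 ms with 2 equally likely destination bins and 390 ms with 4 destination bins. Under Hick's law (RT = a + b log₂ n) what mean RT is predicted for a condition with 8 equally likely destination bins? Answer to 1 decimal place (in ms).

With log₂ n on the abscissa the relation is linear; from the two conditions:
  b = (390 − 343) / (log₂ 4 − log₂ 2) = 47 / (2 − 1) = 47.000 ms/bit
  a = 343 − 47.000 × 1 = 296.000 ms
Then RT(8) = 296.000 + 47.000 × log₂ 8 = 296.000 + 47.000 × 3 ≈ 437.000 ms.

437.0 ms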